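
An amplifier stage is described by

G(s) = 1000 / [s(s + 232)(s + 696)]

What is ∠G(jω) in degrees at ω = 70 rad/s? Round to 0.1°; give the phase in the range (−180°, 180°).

At s = jω = j70:
pole (s+232): 232 + j70 → |·| = √(232²+70²) = √58724 ≈ 242.33, ∠ = arctan(70/232) ≈ 16.79°
pole (s+696): 696 + j70 → |·| = √(696²+70²) = √489316 ≈ 699.51, ∠ = arctan(70/696) ≈ 5.74°
pole at origin: |s| = 70, ∠ = 90.00° (in denominator)
∠G = 0.00° − 112.53° = -112.53°

-112.5°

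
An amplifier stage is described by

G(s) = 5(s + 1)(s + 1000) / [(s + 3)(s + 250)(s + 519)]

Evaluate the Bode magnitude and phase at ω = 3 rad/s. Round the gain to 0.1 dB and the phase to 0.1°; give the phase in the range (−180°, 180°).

At s = jω = j3:
zero (s+1): 1 + j3 → |·| = √(1²+3²) = √10 ≈ 3.1623, ∠ = arctan(3/1) ≈ 71.57°
zero (s+1000): 1000 + j3 → |·| = √(1000²+3²) = √1000009 ≈ 1000, ∠ = arctan(3/1000) ≈ 0.17°
pole (s+3): 3 + j3 → |·| = √(3²+3²) = √18 ≈ 4.2426, ∠ = arctan(3/3) ≈ 45.00°
pole (s+250): 250 + j3 → |·| = √(250²+3²) = √62509 ≈ 250.02, ∠ = arctan(3/250) ≈ 0.69°
pole (s+519): 519 + j3 → |·| = √(519²+3²) = √269370 ≈ 519.01, ∠ = arctan(3/519) ≈ 0.33°
|G| = 5 · 3162.3 / 5.5053e+05 ≈ 0.028721
Gain = 20 log₁₀(0.028721) ≈ -30.84 dB
∠G = 71.74° − 46.02° = 25.72°

-30.8 dB, 25.7°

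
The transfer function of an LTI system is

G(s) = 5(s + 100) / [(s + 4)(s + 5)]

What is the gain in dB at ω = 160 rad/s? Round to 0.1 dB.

At s = jω = j160:
zero (s+100): 100 + j160 → |·| = √(100²+160²) = √35600 ≈ 188.68, ∠ = arctan(160/100) ≈ 57.99°
pole (s+4): 4 + j160 → |·| = √(4²+160²) = √25616 ≈ 160.05, ∠ = arctan(160/4) ≈ 88.57°
pole (s+5): 5 + j160 → |·| = √(5²+160²) = √25625 ≈ 160.08, ∠ = arctan(160/5) ≈ 88.21°
|G| = 5 · 188.68 / 25621 ≈ 0.036821
Gain = 20 log₁₀(0.036821) ≈ -28.68 dB

-28.7 dB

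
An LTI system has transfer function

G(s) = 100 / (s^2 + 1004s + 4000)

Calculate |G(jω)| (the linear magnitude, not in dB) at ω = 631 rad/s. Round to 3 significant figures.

0.000134

Substitute s = j631:
Numerator: 100 = 100 + j0
Denominator: (j631)^2 + 1004(j631) + 4000 = -394161 + j633524
|N| = √(100² + 0²) ≈ 100, ∠N ≈ 0.00°
|D| = √(394161² + 633524²) ≈ 7.4613e+05, ∠D ≈ 121.89°
|G| = 100 / 7.4613e+05 ≈ 0.00013402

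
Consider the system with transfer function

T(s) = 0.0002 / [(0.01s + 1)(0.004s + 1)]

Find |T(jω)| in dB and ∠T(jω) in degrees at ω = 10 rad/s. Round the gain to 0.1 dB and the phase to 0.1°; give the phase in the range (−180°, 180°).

At ω = 10 rad/s:
pole (1 + j10·0.01) = 1 + j0.1 → |·| ≈ 1.005, ∠ ≈ 5.71°
pole (1 + j10·0.004) = 1 + j0.04 → |·| ≈ 1.0008, ∠ ≈ 2.29°
|T| = 0.0002 · 1 / (1.005 · 1.0008) ≈ 0.00019885
Gain = 20 log₁₀(0.00019885) ≈ -74.03 dB
∠T = (0°) − (5.71° + 2.29°) = -8.00°

-74.0 dB, -8.0°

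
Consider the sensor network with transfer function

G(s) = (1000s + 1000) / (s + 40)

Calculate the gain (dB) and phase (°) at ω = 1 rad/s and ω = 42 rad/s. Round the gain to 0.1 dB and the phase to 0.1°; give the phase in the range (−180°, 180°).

Substitute s = j1:
Numerator: 1000(j1) + 1000 = 1000 + j1000
Denominator: (j1) + 40 = 40 + j1
|N| = √(1000² + 1000²) ≈ 1414.2, ∠N ≈ 45.00°
|D| = √(40² + 1²) ≈ 40.012, ∠D ≈ 1.43°
|G| = 1414.2 / 40.012 ≈ 35.344
Gain = 20 log₁₀(35.344) ≈ 30.97 dB
∠G = 45.00° − 1.43° = 43.57°

Substitute s = j42:
Numerator: 1000(j42) + 1000 = 1000 + j42000
Denominator: (j42) + 40 = 40 + j42
|N| = √(1000² + 42000²) ≈ 42012, ∠N ≈ 88.64°
|D| = √(40² + 42²) ≈ 58, ∠D ≈ 46.40°
|G| = 42012 / 58 ≈ 724.34
Gain = 20 log₁₀(724.34) ≈ 57.20 dB
∠G = 88.64° − 46.40° = 42.24°

ω = 1: 31.0 dB, 43.6°; ω = 42: 57.2 dB, 42.2°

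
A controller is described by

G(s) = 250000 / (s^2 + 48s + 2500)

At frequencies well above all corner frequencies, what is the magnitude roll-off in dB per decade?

-40 dB/decade

Each pole contributes −20 dB/decade at high frequency; each zero contributes +20 dB/decade.
Net: 0 zero(s) − 2 pole(s) → -40 dB/decade.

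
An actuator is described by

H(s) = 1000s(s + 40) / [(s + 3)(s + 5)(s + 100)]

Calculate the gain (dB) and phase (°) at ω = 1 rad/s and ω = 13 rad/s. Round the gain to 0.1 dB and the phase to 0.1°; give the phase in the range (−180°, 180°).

ω = 1: 27.9 dB, 61.1°; ω = 13: 29.3 dB, -45.4°

At s = jω = j1:
zero (s+40): 40 + j1 → |·| = √(40²+1²) = √1601 ≈ 40.012, ∠ = arctan(1/40) ≈ 1.43°
zero at origin: s = j1 → |·| = 1, ∠ = 90.00°
pole (s+3): 3 + j1 → |·| = √(3²+1²) = √10 ≈ 3.1623, ∠ = arctan(1/3) ≈ 18.43°
pole (s+5): 5 + j1 → |·| = √(5²+1²) = √26 ≈ 5.099, ∠ = arctan(1/5) ≈ 11.31°
pole (s+100): 100 + j1 → |·| = √(100²+1²) = √10001 ≈ 100, ∠ = arctan(1/100) ≈ 0.57°
|H| = 1000 · 40.012 / 1612.5 ≈ 24.814
Gain = 20 log₁₀(24.814) ≈ 27.89 dB
∠H = 91.43° − 30.31° = 61.12°

At s = jω = j13:
zero (s+40): 40 + j13 → |·| = √(40²+13²) = √1769 ≈ 42.059, ∠ = arctan(13/40) ≈ 18.00°
zero at origin: s = j13 → |·| = 13, ∠ = 90.00°
pole (s+3): 3 + j13 → |·| = √(3²+13²) = √178 ≈ 13.342, ∠ = arctan(13/3) ≈ 77.01°
pole (s+5): 5 + j13 → |·| = √(5²+13²) = √194 ≈ 13.928, ∠ = arctan(13/5) ≈ 68.96°
pole (s+100): 100 + j13 → |·| = √(100²+13²) = √10169 ≈ 100.84, ∠ = arctan(13/100) ≈ 7.41°
|H| = 1000 · 546.77 / 18739 ≈ 29.178
Gain = 20 log₁₀(29.178) ≈ 29.30 dB
∠H = 108.00° − 153.38° = -45.38°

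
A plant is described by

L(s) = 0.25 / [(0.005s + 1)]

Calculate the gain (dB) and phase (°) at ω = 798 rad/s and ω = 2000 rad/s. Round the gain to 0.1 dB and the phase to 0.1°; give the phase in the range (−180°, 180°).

At ω = 798 rad/s:
pole (1 + j798·0.005) = 1 + j3.99 → |·| ≈ 4.1134, ∠ ≈ 75.93°
|L| = 0.25 · 1 / (4.1134) ≈ 0.060777
Gain = 20 log₁₀(0.060777) ≈ -24.33 dB
∠L = (0°) − (75.93°) = -75.93°

At ω = 2000 rad/s:
pole (1 + j2000·0.005) = 1 + j10 → |·| ≈ 10.05, ∠ ≈ 84.29°
|L| = 0.25 · 1 / (10.05) ≈ 0.024876
Gain = 20 log₁₀(0.024876) ≈ -32.08 dB
∠L = (0°) − (84.29°) = -84.29°

ω = 798: -24.3 dB, -75.9°; ω = 2000: -32.1 dB, -84.3°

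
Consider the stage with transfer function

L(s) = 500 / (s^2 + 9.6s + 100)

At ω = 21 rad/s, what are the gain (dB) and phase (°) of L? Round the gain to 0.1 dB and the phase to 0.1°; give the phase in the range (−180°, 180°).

At s = jω = j21:
quadratic: (j21)² + 9.6·j21 + 100 = -341 + j201.6 → |·| ≈ 396.14, ∠ ≈ 149.41°
|L| = 500 / 396.14 ≈ 1.2622
Gain = 20 log₁₀(1.2622) ≈ 2.02 dB
∠L = 0.00° − 149.41° = -149.41°

2.0 dB, -149.4°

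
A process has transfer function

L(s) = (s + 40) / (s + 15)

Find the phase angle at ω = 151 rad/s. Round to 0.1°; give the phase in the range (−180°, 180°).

At s = jω = j151:
zero (s+40): 40 + j151 → |·| = √(40²+151²) = √24401 ≈ 156.21, ∠ = arctan(151/40) ≈ 75.16°
pole (s+15): 15 + j151 → |·| = √(15²+151²) = √23026 ≈ 151.74, ∠ = arctan(151/15) ≈ 84.33°
∠L = 75.16° − 84.33° = -9.17°

-9.2°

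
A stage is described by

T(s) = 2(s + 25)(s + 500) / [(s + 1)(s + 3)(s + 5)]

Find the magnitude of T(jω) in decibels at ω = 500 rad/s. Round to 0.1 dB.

At s = jω = j500:
zero (s+25): 25 + j500 → |·| = √(25²+500²) = √250625 ≈ 500.62, ∠ = arctan(500/25) ≈ 87.14°
zero (s+500): 500 + j500 → |·| = √(500²+500²) = √500000 ≈ 707.11, ∠ = arctan(500/500) ≈ 45.00°
pole (s+1): 1 + j500 → |·| = √(1²+500²) = √250001 ≈ 500, ∠ = arctan(500/1) ≈ 89.89°
pole (s+3): 3 + j500 → |·| = √(3²+500²) = √250009 ≈ 500.01, ∠ = arctan(500/3) ≈ 89.66°
pole (s+5): 5 + j500 → |·| = √(5²+500²) = √250025 ≈ 500.02, ∠ = arctan(500/5) ≈ 89.43°
|T| = 2 · 3.5399e+05 / 1.2501e+08 ≈ 0.0056634
Gain = 20 log₁₀(0.0056634) ≈ -44.94 dB

-44.9 dB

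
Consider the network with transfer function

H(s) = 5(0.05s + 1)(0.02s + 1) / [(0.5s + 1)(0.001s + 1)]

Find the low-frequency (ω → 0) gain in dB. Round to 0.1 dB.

14.0 dB

H(0) = 5 · 1 / 1 = 5
20 log₁₀(5) ≈ 13.98 dB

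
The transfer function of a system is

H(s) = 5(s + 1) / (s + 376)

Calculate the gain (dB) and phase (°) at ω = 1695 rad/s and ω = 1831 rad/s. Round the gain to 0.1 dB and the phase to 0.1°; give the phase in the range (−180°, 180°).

At s = jω = j1695:
zero (s+1): 1 + j1695 → |·| = √(1²+1695²) = √2873026 ≈ 1695, ∠ = arctan(1695/1) ≈ 89.97°
pole (s+376): 376 + j1695 → |·| = √(376²+1695²) = √3014401 ≈ 1736.2, ∠ = arctan(1695/376) ≈ 77.49°
|H| = 5 · 1695 / 1736.2 ≈ 4.8814
Gain = 20 log₁₀(4.8814) ≈ 13.77 dB
∠H = 89.97° − 77.49° = 12.48°

At s = jω = j1831:
zero (s+1): 1 + j1831 → |·| = √(1²+1831²) = √3352562 ≈ 1831, ∠ = arctan(1831/1) ≈ 89.97°
pole (s+376): 376 + j1831 → |·| = √(376²+1831²) = √3493937 ≈ 1869.2, ∠ = arctan(1831/376) ≈ 78.40°
|H| = 5 · 1831 / 1869.2 ≈ 4.8978
Gain = 20 log₁₀(4.8978) ≈ 13.80 dB
∠H = 89.97° − 78.40° = 11.57°

ω = 1695: 13.8 dB, 12.5°; ω = 1831: 13.8 dB, 11.6°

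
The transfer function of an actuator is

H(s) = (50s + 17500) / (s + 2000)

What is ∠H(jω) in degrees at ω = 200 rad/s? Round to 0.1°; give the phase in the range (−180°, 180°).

Substitute s = j200:
Numerator: 50(j200) + 17500 = 17500 + j10000
Denominator: (j200) + 2000 = 2000 + j200
|N| = √(17500² + 10000²) ≈ 20156, ∠N ≈ 29.74°
|D| = √(2000² + 200²) ≈ 2010, ∠D ≈ 5.71°
∠H = 29.74° − 5.71° = 24.03°

24.0°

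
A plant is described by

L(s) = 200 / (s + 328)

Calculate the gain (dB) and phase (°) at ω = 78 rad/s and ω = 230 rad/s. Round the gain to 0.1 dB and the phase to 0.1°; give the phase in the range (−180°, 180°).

At s = jω = j78:
pole (s+328): 328 + j78 → |·| = √(328²+78²) = √113668 ≈ 337.15, ∠ = arctan(78/328) ≈ 13.38°
|L| = 200 / 337.15 ≈ 0.59321
Gain = 20 log₁₀(0.59321) ≈ -4.54 dB
∠L = 0.00° − 13.38° = -13.38°

At s = jω = j230:
pole (s+328): 328 + j230 → |·| = √(328²+230²) = √160484 ≈ 400.6, ∠ = arctan(230/328) ≈ 35.04°
|L| = 200 / 400.6 ≈ 0.49925
Gain = 20 log₁₀(0.49925) ≈ -6.03 dB
∠L = 0.00° − 35.04° = -35.04°

ω = 78: -4.5 dB, -13.4°; ω = 230: -6.0 dB, -35.0°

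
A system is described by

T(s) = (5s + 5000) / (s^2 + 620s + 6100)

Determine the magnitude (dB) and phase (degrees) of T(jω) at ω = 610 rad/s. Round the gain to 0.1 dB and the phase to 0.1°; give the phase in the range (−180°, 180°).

Substitute s = j610:
Numerator: 5(j610) + 5000 = 5000 + j3050
Denominator: (j610)^2 + 620(j610) + 6100 = -366000 + j378200
|N| = √(5000² + 3050²) ≈ 5856.8, ∠N ≈ 31.38°
|D| = √(366000² + 378200²) ≈ 5.263e+05, ∠D ≈ 134.06°
|T| = 5856.8 / 5.263e+05 ≈ 0.011128
Gain = 20 log₁₀(0.011128) ≈ -39.07 dB
∠T = 31.38° − 134.06° = -102.68°

-39.1 dB, -102.7°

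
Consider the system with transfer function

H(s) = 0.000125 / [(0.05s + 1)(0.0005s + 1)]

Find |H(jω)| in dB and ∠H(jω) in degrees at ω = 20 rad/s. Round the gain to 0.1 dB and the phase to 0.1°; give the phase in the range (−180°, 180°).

At ω = 20 rad/s:
pole (1 + j20·0.05) = 1 + j1 → |·| ≈ 1.4142, ∠ ≈ 45.00°
pole (1 + j20·0.0005) = 1 + j0.01 → |·| ≈ 1, ∠ ≈ 0.57°
|H| = 0.000125 · 1 / (1.4142 · 1) ≈ 8.8389e-05
Gain = 20 log₁₀(8.8389e-05) ≈ -81.07 dB
∠H = (0°) − (45.00° + 0.57°) = -45.57°

-81.1 dB, -45.6°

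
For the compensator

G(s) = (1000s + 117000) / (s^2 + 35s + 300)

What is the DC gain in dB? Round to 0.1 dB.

G(0) = 117000 / 300 = 390
20 log₁₀(390) ≈ 51.82 dB

51.8 dB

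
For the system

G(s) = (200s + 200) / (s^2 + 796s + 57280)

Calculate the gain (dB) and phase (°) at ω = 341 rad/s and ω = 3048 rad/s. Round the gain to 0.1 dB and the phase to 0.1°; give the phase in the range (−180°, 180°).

ω = 341: -12.2 dB, -12.4°; ω = 3048: -23.9 dB, -75.3°

Substitute s = j341:
Numerator: 200(j341) + 200 = 200 + j68200
Denominator: (j341)^2 + 796(j341) + 57280 = -59001 + j271436
|N| = √(200² + 68200²) ≈ 68200, ∠N ≈ 89.83°
|D| = √(59001² + 271436²) ≈ 2.7777e+05, ∠D ≈ 102.26°
|G| = 68200 / 2.7777e+05 ≈ 0.24553
Gain = 20 log₁₀(0.24553) ≈ -12.20 dB
∠G = 89.83° − 102.26° = -12.43°

Substitute s = j3048:
Numerator: 200(j3048) + 200 = 200 + j609600
Denominator: (j3048)^2 + 796(j3048) + 57280 = -9233024 + j2426208
|N| = √(200² + 609600²) ≈ 6.096e+05, ∠N ≈ 89.98°
|D| = √(9233024² + 2426208²) ≈ 9.5465e+06, ∠D ≈ 165.28°
|G| = 6.096e+05 / 9.5465e+06 ≈ 0.063856
Gain = 20 log₁₀(0.063856) ≈ -23.90 dB
∠G = 89.98° − 165.28° = -75.30°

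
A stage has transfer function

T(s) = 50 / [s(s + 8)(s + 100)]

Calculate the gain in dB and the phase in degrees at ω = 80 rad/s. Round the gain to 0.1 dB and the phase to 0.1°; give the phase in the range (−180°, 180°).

At s = jω = j80:
pole (s+8): 8 + j80 → |·| = √(8²+80²) = √6464 ≈ 80.399, ∠ = arctan(80/8) ≈ 84.29°
pole (s+100): 100 + j80 → |·| = √(100²+80²) = √16400 ≈ 128.06, ∠ = arctan(80/100) ≈ 38.66°
pole at origin: |s| = 80, ∠ = 90.00° (in denominator)
|T| = 50 / 8.2367e+05 ≈ 6.0704e-05
Gain = 20 log₁₀(6.0704e-05) ≈ -84.34 dB
∠T = 0.00° − 212.95° = -212.95° ≡ 147.05° (principal value)

-84.3 dB, 147.1°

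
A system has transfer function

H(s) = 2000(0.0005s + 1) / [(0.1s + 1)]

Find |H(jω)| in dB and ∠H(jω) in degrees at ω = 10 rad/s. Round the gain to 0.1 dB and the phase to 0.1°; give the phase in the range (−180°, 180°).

63.0 dB, -44.7°

At ω = 10 rad/s:
zero (1 + j10·0.0005) = 1 + j0.005 → |·| ≈ 1, ∠ ≈ 0.29°
pole (1 + j10·0.1) = 1 + j1 → |·| ≈ 1.4142, ∠ ≈ 45.00°
|H| = 2000 · 1 / (1.4142) ≈ 1414.2
Gain = 20 log₁₀(1414.2) ≈ 63.01 dB
∠H = (0.29°) − (45.00°) = -44.71°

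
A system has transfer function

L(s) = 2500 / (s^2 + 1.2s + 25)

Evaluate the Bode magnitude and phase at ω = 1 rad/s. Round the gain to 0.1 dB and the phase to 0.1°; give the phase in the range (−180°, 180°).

40.3 dB, -2.9°

At s = jω = j1:
quadratic: (j1)² + 1.2·j1 + 25 = 24 + j1.2 → |·| ≈ 24.03, ∠ ≈ 2.86°
|L| = 2500 / 24.03 ≈ 104.04
Gain = 20 log₁₀(104.04) ≈ 40.34 dB
∠L = 0.00° − 2.86° = -2.86°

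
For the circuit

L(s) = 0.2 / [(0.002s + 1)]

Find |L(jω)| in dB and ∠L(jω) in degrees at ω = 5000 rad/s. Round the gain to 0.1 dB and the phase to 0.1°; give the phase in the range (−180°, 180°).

-34.0 dB, -84.3°

At ω = 5000 rad/s:
pole (1 + j5000·0.002) = 1 + j10 → |·| ≈ 10.05, ∠ ≈ 84.29°
|L| = 0.2 · 1 / (10.05) ≈ 0.0199
Gain = 20 log₁₀(0.0199) ≈ -34.02 dB
∠L = (0°) − (84.29°) = -84.29°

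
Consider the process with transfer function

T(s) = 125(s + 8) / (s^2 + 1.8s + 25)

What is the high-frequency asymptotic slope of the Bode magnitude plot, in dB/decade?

-20 dB/decade

Each pole contributes −20 dB/decade at high frequency; each zero contributes +20 dB/decade.
Net: 1 zero(s) − 2 pole(s) → -20 dB/decade.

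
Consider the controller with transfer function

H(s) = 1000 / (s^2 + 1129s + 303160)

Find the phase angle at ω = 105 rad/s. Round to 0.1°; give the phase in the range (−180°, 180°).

Substitute s = j105:
Numerator: 1000 = 1000 + j0
Denominator: (j105)^2 + 1129(j105) + 303160 = 292135 + j118545
|N| = √(1000² + 0²) ≈ 1000, ∠N ≈ 0.00°
|D| = √(292135² + 118545²) ≈ 3.1527e+05, ∠D ≈ 22.09°
∠H = 0.00° − 22.09° = -22.09°

-22.1°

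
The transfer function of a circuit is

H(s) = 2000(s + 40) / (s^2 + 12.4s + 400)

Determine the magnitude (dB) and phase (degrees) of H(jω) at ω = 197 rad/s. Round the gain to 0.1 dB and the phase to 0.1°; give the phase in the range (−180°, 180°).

At s = jω = j197:
zero (s+40): 40 + j197 → |·| = √(40²+197²) = √40409 ≈ 201.02, ∠ = arctan(197/40) ≈ 78.52°
quadratic: (j197)² + 12.4·j197 + 400 = -38409 + j2442.8 → |·| ≈ 38487, ∠ ≈ 176.36°
|H| = 2000 · 201.02 / 38487 ≈ 10.446
Gain = 20 log₁₀(10.446) ≈ 20.38 dB
∠H = 78.52° − 176.36° = -97.84°

20.4 dB, -97.8°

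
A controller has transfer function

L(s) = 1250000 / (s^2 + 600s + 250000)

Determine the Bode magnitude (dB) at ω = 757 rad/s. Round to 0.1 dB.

At s = jω = j757:
quadratic: (j757)² + 600·j757 + 250000 = -323049 + j454200 → |·| ≈ 5.5737e+05, ∠ ≈ 125.42°
|L| = 1250000 / 5.5737e+05 ≈ 2.2427
Gain = 20 log₁₀(2.2427) ≈ 7.02 dB

7.0 dB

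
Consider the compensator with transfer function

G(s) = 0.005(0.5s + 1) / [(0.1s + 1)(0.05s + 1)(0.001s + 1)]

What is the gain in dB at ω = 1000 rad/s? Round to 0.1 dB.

-69.0 dB

At ω = 1000 rad/s:
zero (1 + j1000·0.5) = 1 + j500 → |·| ≈ 500, ∠ ≈ 89.89°
pole (1 + j1000·0.1) = 1 + j100 → |·| ≈ 100, ∠ ≈ 89.43°
pole (1 + j1000·0.05) = 1 + j50 → |·| ≈ 50.01, ∠ ≈ 88.85°
pole (1 + j1000·0.001) = 1 + j1 → |·| ≈ 1.4142, ∠ ≈ 45.00°
|G| = 0.005 · 500 / (100 · 50.01 · 1.4142) ≈ 0.00035349
Gain = 20 log₁₀(0.00035349) ≈ -69.03 dB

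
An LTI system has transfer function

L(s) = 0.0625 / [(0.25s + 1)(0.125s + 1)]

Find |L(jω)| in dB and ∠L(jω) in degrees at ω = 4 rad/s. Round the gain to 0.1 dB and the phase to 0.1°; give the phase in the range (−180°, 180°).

At ω = 4 rad/s:
pole (1 + j4·0.25) = 1 + j1 → |·| ≈ 1.4142, ∠ ≈ 45.00°
pole (1 + j4·0.125) = 1 + j0.5 → |·| ≈ 1.118, ∠ ≈ 26.57°
|L| = 0.0625 · 1 / (1.4142 · 1.118) ≈ 0.03953
Gain = 20 log₁₀(0.03953) ≈ -28.06 dB
∠L = (0°) − (45.00° + 26.57°) = -71.57°

-28.1 dB, -71.6°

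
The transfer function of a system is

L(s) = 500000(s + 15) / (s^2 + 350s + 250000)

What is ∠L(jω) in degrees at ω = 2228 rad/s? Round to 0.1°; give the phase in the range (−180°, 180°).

At s = jω = j2228:
zero (s+15): 15 + j2228 → |·| = √(15²+2228²) = √4964209 ≈ 2228.1, ∠ = arctan(2228/15) ≈ 89.61°
quadratic: (j2228)² + 350·j2228 + 250000 = -4713984 + j779800 → |·| ≈ 4.778e+06, ∠ ≈ 170.61°
∠L = 89.61° − 170.61° = -81.00°

-81.0°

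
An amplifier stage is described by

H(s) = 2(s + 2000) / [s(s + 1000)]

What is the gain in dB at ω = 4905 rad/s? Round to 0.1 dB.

-67.3 dB

At s = jω = j4905:
zero (s+2000): 2000 + j4905 → |·| = √(2000²+4905²) = √28059025 ≈ 5297.1, ∠ = arctan(4905/2000) ≈ 67.82°
pole (s+1000): 1000 + j4905 → |·| = √(1000²+4905²) = √25059025 ≈ 5005.9, ∠ = arctan(4905/1000) ≈ 78.48°
pole at origin: |s| = 4905, ∠ = 90.00° (in denominator)
|H| = 2 · 5297.1 / 2.4554e+07 ≈ 0.00043147
Gain = 20 log₁₀(0.00043147) ≈ -67.30 dB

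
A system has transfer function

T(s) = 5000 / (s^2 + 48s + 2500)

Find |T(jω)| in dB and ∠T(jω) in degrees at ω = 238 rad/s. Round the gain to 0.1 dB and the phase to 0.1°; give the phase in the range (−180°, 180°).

At s = jω = j238:
quadratic: (j238)² + 48·j238 + 2500 = -54144 + j11424 → |·| ≈ 55336, ∠ ≈ 168.09°
|T| = 5000 / 55336 ≈ 0.090357
Gain = 20 log₁₀(0.090357) ≈ -20.88 dB
∠T = 0.00° − 168.09° = -168.09°

-20.9 dB, -168.1°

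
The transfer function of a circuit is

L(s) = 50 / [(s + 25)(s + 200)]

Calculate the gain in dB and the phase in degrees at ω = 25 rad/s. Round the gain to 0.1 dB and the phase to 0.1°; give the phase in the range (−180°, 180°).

-43.1 dB, -52.1°

At s = jω = j25:
pole (s+25): 25 + j25 → |·| = √(25²+25²) = √1250 ≈ 35.355, ∠ = arctan(25/25) ≈ 45.00°
pole (s+200): 200 + j25 → |·| = √(200²+25²) = √40625 ≈ 201.56, ∠ = arctan(25/200) ≈ 7.13°
|L| = 50 / 7126.2 ≈ 0.0070164
Gain = 20 log₁₀(0.0070164) ≈ -43.08 dB
∠L = 0.00° − 52.13° = -52.13°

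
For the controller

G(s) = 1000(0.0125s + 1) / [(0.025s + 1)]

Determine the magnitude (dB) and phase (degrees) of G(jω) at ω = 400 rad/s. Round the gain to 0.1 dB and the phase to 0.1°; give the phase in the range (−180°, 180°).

54.1 dB, -5.6°

At ω = 400 rad/s:
zero (1 + j400·0.0125) = 1 + j5 → |·| ≈ 5.099, ∠ ≈ 78.69°
pole (1 + j400·0.025) = 1 + j10 → |·| ≈ 10.05, ∠ ≈ 84.29°
|G| = 1000 · 5.099 / (10.05) ≈ 507.36
Gain = 20 log₁₀(507.36) ≈ 54.11 dB
∠G = (78.69°) − (84.29°) = -5.60°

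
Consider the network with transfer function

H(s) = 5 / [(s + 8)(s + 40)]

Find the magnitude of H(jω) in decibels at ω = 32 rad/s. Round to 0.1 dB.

At s = jω = j32:
pole (s+8): 8 + j32 → |·| = √(8²+32²) = √1088 ≈ 32.985, ∠ = arctan(32/8) ≈ 75.96°
pole (s+40): 40 + j32 → |·| = √(40²+32²) = √2624 ≈ 51.225, ∠ = arctan(32/40) ≈ 38.66°
|H| = 5 / 1689.7 ≈ 0.0029591
Gain = 20 log₁₀(0.0029591) ≈ -50.58 dB

-50.6 dB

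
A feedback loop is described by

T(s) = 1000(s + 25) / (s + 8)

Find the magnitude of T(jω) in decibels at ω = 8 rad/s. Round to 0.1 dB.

67.3 dB

At s = jω = j8:
zero (s+25): 25 + j8 → |·| = √(25²+8²) = √689 ≈ 26.249, ∠ = arctan(8/25) ≈ 17.74°
pole (s+8): 8 + j8 → |·| = √(8²+8²) = √128 ≈ 11.314, ∠ = arctan(8/8) ≈ 45.00°
|T| = 1000 · 26.249 / 11.314 ≈ 2320
Gain = 20 log₁₀(2320) ≈ 67.31 dB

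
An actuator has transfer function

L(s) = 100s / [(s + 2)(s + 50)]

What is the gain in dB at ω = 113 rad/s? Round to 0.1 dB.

At s = jω = j113:
zero at origin: s = j113 → |·| = 113, ∠ = 90.00°
pole (s+2): 2 + j113 → |·| = √(2²+113²) = √12773 ≈ 113.02, ∠ = arctan(113/2) ≈ 88.99°
pole (s+50): 50 + j113 → |·| = √(50²+113²) = √15269 ≈ 123.57, ∠ = arctan(113/50) ≈ 66.13°
|L| = 100 · 113 / 13966 ≈ 0.80911
Gain = 20 log₁₀(0.80911) ≈ -1.84 dB

-1.8 dB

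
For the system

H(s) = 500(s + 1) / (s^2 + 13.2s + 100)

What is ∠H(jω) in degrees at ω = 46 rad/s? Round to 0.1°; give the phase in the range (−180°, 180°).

-74.5°

At s = jω = j46:
zero (s+1): 1 + j46 → |·| = √(1²+46²) = √2117 ≈ 46.011, ∠ = arctan(46/1) ≈ 88.75°
quadratic: (j46)² + 13.2·j46 + 100 = -2016 + j607.2 → |·| ≈ 2105.5, ∠ ≈ 163.24°
∠H = 88.75° − 163.24° = -74.49°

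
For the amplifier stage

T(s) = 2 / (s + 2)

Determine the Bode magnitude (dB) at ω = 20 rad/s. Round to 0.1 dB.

At s = jω = j20:
pole (s+2): 2 + j20 → |·| = √(2²+20²) = √404 ≈ 20.1, ∠ = arctan(20/2) ≈ 84.29°
|T| = 2 / 20.1 ≈ 0.099502
Gain = 20 log₁₀(0.099502) ≈ -20.04 dB

-20.0 dB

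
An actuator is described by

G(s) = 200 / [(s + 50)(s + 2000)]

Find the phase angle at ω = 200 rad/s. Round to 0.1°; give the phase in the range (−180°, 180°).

At s = jω = j200:
pole (s+50): 50 + j200 → |·| = √(50²+200²) = √42500 ≈ 206.16, ∠ = arctan(200/50) ≈ 75.96°
pole (s+2000): 2000 + j200 → |·| = √(2000²+200²) = √4040000 ≈ 2010, ∠ = arctan(200/2000) ≈ 5.71°
∠G = 0.00° − 81.67° = -81.67°

-81.7°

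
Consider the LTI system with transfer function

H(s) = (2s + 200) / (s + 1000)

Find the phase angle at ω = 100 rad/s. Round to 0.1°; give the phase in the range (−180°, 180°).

Substitute s = j100:
Numerator: 2(j100) + 200 = 200 + j200
Denominator: (j100) + 1000 = 1000 + j100
|N| = √(200² + 200²) ≈ 282.84, ∠N ≈ 45.00°
|D| = √(1000² + 100²) ≈ 1005, ∠D ≈ 5.71°
∠H = 45.00° − 5.71° = 39.29°

39.3°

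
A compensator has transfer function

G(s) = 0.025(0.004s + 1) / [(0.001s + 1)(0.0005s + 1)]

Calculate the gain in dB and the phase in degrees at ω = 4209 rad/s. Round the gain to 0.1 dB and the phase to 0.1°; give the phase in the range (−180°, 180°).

At ω = 4209 rad/s:
zero (1 + j4209·0.004) = 1 + j16.836 → |·| ≈ 16.866, ∠ ≈ 86.60°
pole (1 + j4209·0.001) = 1 + j4.209 → |·| ≈ 4.3262, ∠ ≈ 76.64°
pole (1 + j4209·0.0005) = 1 + j2.1045 → |·| ≈ 2.33, ∠ ≈ 64.58°
|G| = 0.025 · 16.866 / (4.3262 · 2.33) ≈ 0.04183
Gain = 20 log₁₀(0.04183) ≈ -27.57 dB
∠G = (86.60°) − (76.64° + 64.58°) = -54.62°

-27.6 dB, -54.6°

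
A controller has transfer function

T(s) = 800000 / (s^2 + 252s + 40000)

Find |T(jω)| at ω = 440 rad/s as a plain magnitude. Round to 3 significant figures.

At s = jω = j440:
quadratic: (j440)² + 252·j440 + 40000 = -153600 + j110880 → |·| ≈ 1.8944e+05, ∠ ≈ 144.18°
|T| = 800000 / 1.8944e+05 ≈ 4.223

4.22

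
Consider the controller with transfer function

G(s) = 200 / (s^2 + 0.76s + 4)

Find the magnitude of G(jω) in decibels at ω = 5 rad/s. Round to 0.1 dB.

At s = jω = j5:
quadratic: (j5)² + 0.76·j5 + 4 = -21 + j3.8 → |·| ≈ 21.341, ∠ ≈ 169.74°
|G| = 200 / 21.341 ≈ 9.3716
Gain = 20 log₁₀(9.3716) ≈ 19.44 dB

19.4 dB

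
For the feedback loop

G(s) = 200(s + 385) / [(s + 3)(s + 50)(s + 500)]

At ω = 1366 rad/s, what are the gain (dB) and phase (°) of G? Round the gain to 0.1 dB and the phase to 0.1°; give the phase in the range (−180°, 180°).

At s = jω = j1366:
zero (s+385): 385 + j1366 → |·| = √(385²+1366²) = √2014181 ≈ 1419.2, ∠ = arctan(1366/385) ≈ 74.26°
pole (s+3): 3 + j1366 → |·| = √(3²+1366²) = √1865965 ≈ 1366, ∠ = arctan(1366/3) ≈ 89.87°
pole (s+50): 50 + j1366 → |·| = √(50²+1366²) = √1868456 ≈ 1366.9, ∠ = arctan(1366/50) ≈ 87.90°
pole (s+500): 500 + j1366 → |·| = √(500²+1366²) = √2115956 ≈ 1454.6, ∠ = arctan(1366/500) ≈ 69.90°
|G| = 200 · 1419.2 / 2.716e+09 ≈ 0.00010451
Gain = 20 log₁₀(0.00010451) ≈ -79.62 dB
∠G = 74.26° − 247.67° = -173.41°

-79.6 dB, -173.4°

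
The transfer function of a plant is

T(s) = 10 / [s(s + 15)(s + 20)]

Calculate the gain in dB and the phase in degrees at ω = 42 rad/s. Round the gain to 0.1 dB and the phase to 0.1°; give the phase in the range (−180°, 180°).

-78.8 dB, 135.1°

At s = jω = j42:
pole (s+15): 15 + j42 → |·| = √(15²+42²) = √1989 ≈ 44.598, ∠ = arctan(42/15) ≈ 70.35°
pole (s+20): 20 + j42 → |·| = √(20²+42²) = √2164 ≈ 46.519, ∠ = arctan(42/20) ≈ 64.54°
pole at origin: |s| = 42, ∠ = 90.00° (in denominator)
|T| = 10 / 87135 ≈ 0.00011476
Gain = 20 log₁₀(0.00011476) ≈ -78.80 dB
∠T = 0.00° − 224.89° = -224.89° ≡ 135.11° (principal value)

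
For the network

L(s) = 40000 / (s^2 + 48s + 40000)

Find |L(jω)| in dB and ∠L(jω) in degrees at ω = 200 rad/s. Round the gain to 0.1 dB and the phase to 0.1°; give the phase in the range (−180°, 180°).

At s = jω = j200:
quadratic: (j200)² + 48·j200 + 40000 = 0 + j9600 → |·| ≈ 9600, ∠ ≈ 90.00°
|L| = 40000 / 9600 ≈ 4.1667
Gain = 20 log₁₀(4.1667) ≈ 12.40 dB
∠L = 0.00° − 90.00° = -90.00°

12.4 dB, -90.0°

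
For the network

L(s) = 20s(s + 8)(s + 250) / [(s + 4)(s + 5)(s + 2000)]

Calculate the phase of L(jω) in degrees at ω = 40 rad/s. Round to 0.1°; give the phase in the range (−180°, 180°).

At s = jω = j40:
zero (s+8): 8 + j40 → |·| = √(8²+40²) = √1664 ≈ 40.792, ∠ = arctan(40/8) ≈ 78.69°
zero (s+250): 250 + j40 → |·| = √(250²+40²) = √64100 ≈ 253.18, ∠ = arctan(40/250) ≈ 9.09°
zero at origin: s = j40 → |·| = 40, ∠ = 90.00°
pole (s+4): 4 + j40 → |·| = √(4²+40²) = √1616 ≈ 40.2, ∠ = arctan(40/4) ≈ 84.29°
pole (s+5): 5 + j40 → |·| = √(5²+40²) = √1625 ≈ 40.311, ∠ = arctan(40/5) ≈ 82.87°
pole (s+2000): 2000 + j40 → |·| = √(2000²+40²) = √4001600 ≈ 2000.4, ∠ = arctan(40/2000) ≈ 1.15°
∠L = 177.78° − 168.31° = 9.47°

9.5°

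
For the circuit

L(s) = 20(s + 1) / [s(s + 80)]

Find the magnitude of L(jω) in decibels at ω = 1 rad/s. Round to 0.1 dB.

At s = jω = j1:
zero (s+1): 1 + j1 → |·| = √(1²+1²) = √2 ≈ 1.4142, ∠ = arctan(1/1) ≈ 45.00°
pole (s+80): 80 + j1 → |·| = √(80²+1²) = √6401 ≈ 80.006, ∠ = arctan(1/80) ≈ 0.72°
pole at origin: |s| = 1, ∠ = 90.00° (in denominator)
|L| = 20 · 1.4142 / 80.006 ≈ 0.35352
Gain = 20 log₁₀(0.35352) ≈ -9.03 dB

-9.0 dB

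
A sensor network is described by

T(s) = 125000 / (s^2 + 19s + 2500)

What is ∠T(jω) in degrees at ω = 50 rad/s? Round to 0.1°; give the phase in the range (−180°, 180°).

-90.0°

At s = jω = j50:
quadratic: (j50)² + 19·j50 + 2500 = 0 + j950 → |·| ≈ 950, ∠ ≈ 90.00°
∠T = 0.00° − 90.00° = -90.00°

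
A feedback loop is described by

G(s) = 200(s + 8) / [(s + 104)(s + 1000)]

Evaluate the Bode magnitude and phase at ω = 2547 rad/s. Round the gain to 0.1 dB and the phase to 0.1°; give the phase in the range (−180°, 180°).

At s = jω = j2547:
zero (s+8): 8 + j2547 → |·| = √(8²+2547²) = √6487273 ≈ 2547, ∠ = arctan(2547/8) ≈ 89.82°
pole (s+104): 104 + j2547 → |·| = √(104²+2547²) = √6498025 ≈ 2549.1, ∠ = arctan(2547/104) ≈ 87.66°
pole (s+1000): 1000 + j2547 → |·| = √(1000²+2547²) = √7487209 ≈ 2736.3, ∠ = arctan(2547/1000) ≈ 68.56°
|G| = 200 · 2547 / 6.9751e+06 ≈ 0.073031
Gain = 20 log₁₀(0.073031) ≈ -22.73 dB
∠G = 89.82° − 156.22° = -66.40°

-22.7 dB, -66.4°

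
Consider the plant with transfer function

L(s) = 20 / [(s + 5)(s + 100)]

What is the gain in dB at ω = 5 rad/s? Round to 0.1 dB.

-31.0 dB

At s = jω = j5:
pole (s+5): 5 + j5 → |·| = √(5²+5²) = √50 ≈ 7.0711, ∠ = arctan(5/5) ≈ 45.00°
pole (s+100): 100 + j5 → |·| = √(100²+5²) = √10025 ≈ 100.12, ∠ = arctan(5/100) ≈ 2.86°
|L| = 20 / 707.96 ≈ 0.02825
Gain = 20 log₁₀(0.02825) ≈ -30.98 dB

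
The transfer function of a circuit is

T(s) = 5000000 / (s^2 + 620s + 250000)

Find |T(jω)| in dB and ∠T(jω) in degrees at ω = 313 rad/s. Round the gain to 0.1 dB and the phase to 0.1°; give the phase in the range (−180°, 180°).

26.1 dB, -51.9°

At s = jω = j313:
quadratic: (j313)² + 620·j313 + 250000 = 152031 + j194060 → |·| ≈ 2.4652e+05, ∠ ≈ 51.92°
|T| = 5000000 / 2.4652e+05 ≈ 20.282
Gain = 20 log₁₀(20.282) ≈ 26.14 dB
∠T = 0.00° − 51.92° = -51.92°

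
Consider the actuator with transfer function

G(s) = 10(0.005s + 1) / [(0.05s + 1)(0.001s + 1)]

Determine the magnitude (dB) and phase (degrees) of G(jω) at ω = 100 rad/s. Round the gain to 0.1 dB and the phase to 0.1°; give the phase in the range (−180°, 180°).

At ω = 100 rad/s:
zero (1 + j100·0.005) = 1 + j0.5 → |·| ≈ 1.118, ∠ ≈ 26.57°
pole (1 + j100·0.05) = 1 + j5 → |·| ≈ 5.099, ∠ ≈ 78.69°
pole (1 + j100·0.001) = 1 + j0.1 → |·| ≈ 1.005, ∠ ≈ 5.71°
|G| = 10 · 1.118 / (5.099 · 1.005) ≈ 2.1817
Gain = 20 log₁₀(2.1817) ≈ 6.78 dB
∠G = (26.57°) − (78.69° + 5.71°) = -57.83°

6.8 dB, -57.8°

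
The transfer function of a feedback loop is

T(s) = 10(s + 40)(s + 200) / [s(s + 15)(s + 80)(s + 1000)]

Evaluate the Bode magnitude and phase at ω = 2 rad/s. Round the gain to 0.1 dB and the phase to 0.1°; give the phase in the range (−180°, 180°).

At s = jω = j2:
zero (s+40): 40 + j2 → |·| = √(40²+2²) = √1604 ≈ 40.05, ∠ = arctan(2/40) ≈ 2.86°
zero (s+200): 200 + j2 → |·| = √(200²+2²) = √40004 ≈ 200.01, ∠ = arctan(2/200) ≈ 0.57°
pole (s+15): 15 + j2 → |·| = √(15²+2²) = √229 ≈ 15.133, ∠ = arctan(2/15) ≈ 7.59°
pole (s+80): 80 + j2 → |·| = √(80²+2²) = √6404 ≈ 80.025, ∠ = arctan(2/80) ≈ 1.43°
pole (s+1000): 1000 + j2 → |·| = √(1000²+2²) = √1000004 ≈ 1000, ∠ = arctan(2/1000) ≈ 0.11°
pole at origin: |s| = 2, ∠ = 90.00° (in denominator)
|T| = 10 · 8010.4 / 2.422e+06 ≈ 0.033073
Gain = 20 log₁₀(0.033073) ≈ -29.61 dB
∠T = 3.43° − 99.13° = -95.70°

-29.6 dB, -95.7°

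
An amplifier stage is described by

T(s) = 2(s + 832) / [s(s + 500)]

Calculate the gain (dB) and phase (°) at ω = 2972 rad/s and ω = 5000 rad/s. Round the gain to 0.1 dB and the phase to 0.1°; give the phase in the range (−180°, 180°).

ω = 2972: -63.2 dB, -96.1°; ω = 5000: -67.9 dB, -93.7°

At s = jω = j2972:
zero (s+832): 832 + j2972 → |·| = √(832²+2972²) = √9525008 ≈ 3086.3, ∠ = arctan(2972/832) ≈ 74.36°
pole (s+500): 500 + j2972 → |·| = √(500²+2972²) = √9082784 ≈ 3013.8, ∠ = arctan(2972/500) ≈ 80.45°
pole at origin: |s| = 2972, ∠ = 90.00° (in denominator)
|T| = 2 · 3086.3 / 8.957e+06 ≈ 0.00068914
Gain = 20 log₁₀(0.00068914) ≈ -63.23 dB
∠T = 74.36° − 170.45° = -96.09°

At s = jω = j5000:
zero (s+832): 832 + j5000 → |·| = √(832²+5000²) = √25692224 ≈ 5068.7, ∠ = arctan(5000/832) ≈ 80.55°
pole (s+500): 500 + j5000 → |·| = √(500²+5000²) = √25250000 ≈ 5024.9, ∠ = arctan(5000/500) ≈ 84.29°
pole at origin: |s| = 5000, ∠ = 90.00° (in denominator)
|T| = 2 · 5068.7 / 2.5124e+07 ≈ 0.00040349
Gain = 20 log₁₀(0.00040349) ≈ -67.88 dB
∠T = 80.55° − 174.29° = -93.74°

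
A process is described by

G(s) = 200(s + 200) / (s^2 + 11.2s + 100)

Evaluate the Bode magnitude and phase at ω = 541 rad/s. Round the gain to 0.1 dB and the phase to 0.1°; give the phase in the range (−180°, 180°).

-8.1 dB, -109.1°

At s = jω = j541:
zero (s+200): 200 + j541 → |·| = √(200²+541²) = √332681 ≈ 576.79, ∠ = arctan(541/200) ≈ 69.71°
quadratic: (j541)² + 11.2·j541 + 100 = -292581 + j6059.2 → |·| ≈ 2.9264e+05, ∠ ≈ 178.81°
|G| = 200 · 576.79 / 2.9264e+05 ≈ 0.3942
Gain = 20 log₁₀(0.3942) ≈ -8.09 dB
∠G = 69.71° − 178.81° = -109.10°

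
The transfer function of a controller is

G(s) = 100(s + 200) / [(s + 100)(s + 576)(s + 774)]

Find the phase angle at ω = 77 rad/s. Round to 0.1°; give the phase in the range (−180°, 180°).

At s = jω = j77:
zero (s+200): 200 + j77 → |·| = √(200²+77²) = √45929 ≈ 214.31, ∠ = arctan(77/200) ≈ 21.06°
pole (s+100): 100 + j77 → |·| = √(100²+77²) = √15929 ≈ 126.21, ∠ = arctan(77/100) ≈ 37.60°
pole (s+576): 576 + j77 → |·| = √(576²+77²) = √337705 ≈ 581.12, ∠ = arctan(77/576) ≈ 7.61°
pole (s+774): 774 + j77 → |·| = √(774²+77²) = √605005 ≈ 777.82, ∠ = arctan(77/774) ≈ 5.68°
∠G = 21.06° − 50.89° = -29.83°

-29.8°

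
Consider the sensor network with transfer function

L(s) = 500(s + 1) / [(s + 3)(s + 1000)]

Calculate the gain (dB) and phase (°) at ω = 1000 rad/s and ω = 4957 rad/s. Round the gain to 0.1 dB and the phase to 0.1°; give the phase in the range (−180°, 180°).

At s = jω = j1000:
zero (s+1): 1 + j1000 → |·| = √(1²+1000²) = √1000001 ≈ 1000, ∠ = arctan(1000/1) ≈ 89.94°
pole (s+3): 3 + j1000 → |·| = √(3²+1000²) = √1000009 ≈ 1000, ∠ = arctan(1000/3) ≈ 89.83°
pole (s+1000): 1000 + j1000 → |·| = √(1000²+1000²) = √2000000 ≈ 1414.2, ∠ = arctan(1000/1000) ≈ 45.00°
|L| = 500 · 1000 / 1.4142e+06 ≈ 0.35356
Gain = 20 log₁₀(0.35356) ≈ -9.03 dB
∠L = 89.94° − 134.83° = -44.89°

At s = jω = j4957:
zero (s+1): 1 + j4957 → |·| = √(1²+4957²) = √24571850 ≈ 4957, ∠ = arctan(4957/1) ≈ 89.99°
pole (s+3): 3 + j4957 → |·| = √(3²+4957²) = √24571858 ≈ 4957, ∠ = arctan(4957/3) ≈ 89.97°
pole (s+1000): 1000 + j4957 → |·| = √(1000²+4957²) = √25571849 ≈ 5056.9, ∠ = arctan(4957/1000) ≈ 78.59°
|L| = 500 · 4957 / 2.5067e+07 ≈ 0.098875
Gain = 20 log₁₀(0.098875) ≈ -20.10 dB
∠L = 89.99° − 168.56° = -78.57°

ω = 1000: -9.0 dB, -44.9°; ω = 4957: -20.1 dB, -78.6°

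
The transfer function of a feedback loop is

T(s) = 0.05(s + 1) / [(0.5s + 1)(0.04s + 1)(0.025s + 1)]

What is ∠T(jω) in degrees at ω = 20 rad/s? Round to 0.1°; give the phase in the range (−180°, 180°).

At ω = 20 rad/s:
zero (1 + j20·1) = 1 + j20 → |·| ≈ 20.025, ∠ ≈ 87.14°
pole (1 + j20·0.5) = 1 + j10 → |·| ≈ 10.05, ∠ ≈ 84.29°
pole (1 + j20·0.04) = 1 + j0.8 → |·| ≈ 1.2806, ∠ ≈ 38.66°
pole (1 + j20·0.025) = 1 + j0.5 → |·| ≈ 1.118, ∠ ≈ 26.57°
∠T = (87.14°) − (84.29° + 38.66° + 26.57°) = -62.38°

-62.4°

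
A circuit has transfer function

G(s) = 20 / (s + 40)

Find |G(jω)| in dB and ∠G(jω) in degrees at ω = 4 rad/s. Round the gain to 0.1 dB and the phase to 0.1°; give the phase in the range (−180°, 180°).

Substitute s = j4:
Numerator: 20 = 20 + j0
Denominator: (j4) + 40 = 40 + j4
|N| = √(20² + 0²) ≈ 20, ∠N ≈ 0.00°
|D| = √(40² + 4²) ≈ 40.2, ∠D ≈ 5.71°
|G| = 20 / 40.2 ≈ 0.49751
Gain = 20 log₁₀(0.49751) ≈ -6.06 dB
∠G = 0.00° − 5.71° = -5.71°

-6.1 dB, -5.7°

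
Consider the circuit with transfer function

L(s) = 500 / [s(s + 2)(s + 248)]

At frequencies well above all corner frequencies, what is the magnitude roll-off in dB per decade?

Each pole contributes −20 dB/decade at high frequency; each zero contributes +20 dB/decade.
Net: 0 zero(s) − 3 pole(s) → -60 dB/decade.

-60 dB/decade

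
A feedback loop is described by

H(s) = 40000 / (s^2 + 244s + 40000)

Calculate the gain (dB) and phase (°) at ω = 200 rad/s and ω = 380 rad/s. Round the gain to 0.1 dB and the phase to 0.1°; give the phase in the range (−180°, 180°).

At s = jω = j200:
quadratic: (j200)² + 244·j200 + 40000 = 0 + j48800 → |·| ≈ 48800, ∠ ≈ 90.00°
|H| = 40000 / 48800 ≈ 0.81967
Gain = 20 log₁₀(0.81967) ≈ -1.73 dB
∠H = 0.00° − 90.00° = -90.00°

At s = jω = j380:
quadratic: (j380)² + 244·j380 + 40000 = -104400 + j92720 → |·| ≈ 1.3963e+05, ∠ ≈ 138.39°
|H| = 40000 / 1.3963e+05 ≈ 0.28647
Gain = 20 log₁₀(0.28647) ≈ -10.86 dB
∠H = 0.00° − 138.39° = -138.39°

ω = 200: -1.7 dB, -90.0°; ω = 380: -10.9 dB, -138.4°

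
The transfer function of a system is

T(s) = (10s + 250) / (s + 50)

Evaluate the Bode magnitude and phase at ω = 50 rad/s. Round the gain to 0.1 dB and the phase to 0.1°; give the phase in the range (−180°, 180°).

18.0 dB, 18.4°

Substitute s = j50:
Numerator: 10(j50) + 250 = 250 + j500
Denominator: (j50) + 50 = 50 + j50
|N| = √(250² + 500²) ≈ 559.02, ∠N ≈ 63.43°
|D| = √(50² + 50²) ≈ 70.711, ∠D ≈ 45.00°
|T| = 559.02 / 70.711 ≈ 7.9057
Gain = 20 log₁₀(7.9057) ≈ 17.96 dB
∠T = 63.43° − 45.00° = 18.43°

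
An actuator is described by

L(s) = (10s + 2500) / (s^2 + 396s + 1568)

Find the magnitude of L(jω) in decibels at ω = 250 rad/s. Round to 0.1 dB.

Substitute s = j250:
Numerator: 10(j250) + 2500 = 2500 + j2500
Denominator: (j250)^2 + 396(j250) + 1568 = -60932 + j99000
|N| = √(2500² + 2500²) ≈ 3535.5, ∠N ≈ 45.00°
|D| = √(60932² + 99000²) ≈ 1.1625e+05, ∠D ≈ 121.61°
|L| = 3535.5 / 1.1625e+05 ≈ 0.030413
Gain = 20 log₁₀(0.030413) ≈ -30.34 dB

-30.3 dB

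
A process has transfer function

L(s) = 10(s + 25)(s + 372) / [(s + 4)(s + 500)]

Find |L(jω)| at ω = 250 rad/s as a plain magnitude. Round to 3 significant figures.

At s = jω = j250:
zero (s+25): 25 + j250 → |·| = √(25²+250²) = √63125 ≈ 251.25, ∠ = arctan(250/25) ≈ 84.29°
zero (s+372): 372 + j250 → |·| = √(372²+250²) = √200884 ≈ 448.2, ∠ = arctan(250/372) ≈ 33.90°
pole (s+4): 4 + j250 → |·| = √(4²+250²) = √62516 ≈ 250.03, ∠ = arctan(250/4) ≈ 89.08°
pole (s+500): 500 + j250 → |·| = √(500²+250²) = √312500 ≈ 559.02, ∠ = arctan(250/500) ≈ 26.57°
|L| = 10 · 1.1261e+05 / 1.3977e+05 ≈ 8.0568

8.06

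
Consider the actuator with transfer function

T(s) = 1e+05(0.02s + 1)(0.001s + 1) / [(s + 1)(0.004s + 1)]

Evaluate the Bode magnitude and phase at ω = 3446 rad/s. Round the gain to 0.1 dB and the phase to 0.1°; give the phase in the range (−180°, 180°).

54.3 dB, -12.8°

At ω = 3446 rad/s:
zero (1 + j3446·0.02) = 1 + j68.92 → |·| ≈ 68.927, ∠ ≈ 89.17°
zero (1 + j3446·0.001) = 1 + j3.446 → |·| ≈ 3.5882, ∠ ≈ 73.82°
pole (1 + j3446·1) = 1 + j3446 → |·| ≈ 3446, ∠ ≈ 89.98°
pole (1 + j3446·0.004) = 1 + j13.784 → |·| ≈ 13.82, ∠ ≈ 85.85°
|T| = 1e+05 · 68.927 · 3.5882 / (3446 · 13.82) ≈ 519.33
Gain = 20 log₁₀(519.33) ≈ 54.31 dB
∠T = (89.17° + 73.82°) − (89.98° + 85.85°) = -12.84°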